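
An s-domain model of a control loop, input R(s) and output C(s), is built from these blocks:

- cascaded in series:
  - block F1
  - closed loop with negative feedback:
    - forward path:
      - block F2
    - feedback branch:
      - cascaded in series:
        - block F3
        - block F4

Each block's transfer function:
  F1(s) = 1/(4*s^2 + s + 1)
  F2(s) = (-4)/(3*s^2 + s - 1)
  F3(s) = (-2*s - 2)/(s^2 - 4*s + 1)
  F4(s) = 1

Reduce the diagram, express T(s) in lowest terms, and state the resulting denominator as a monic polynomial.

(1) combine F3, F4 in series gives (-2*s - 2)/(s^2 - 4*s + 1)
(2) reduce the feedback loop with forward F2 and return (F3*F4) gives (-4*s^2 + 16*s - 4)/(3*s^4 - 11*s^3 - 2*s^2 + 13*s + 7)
(3) reduce the series chain F1, [F2/(1+F2*(F3*F4))] gives (-4*s^2 + 16*s - 4)/(12*s^6 - 41*s^5 - 16*s^4 + 39*s^3 + 39*s^2 + 20*s + 7)
The result of step 3 is T(s) in lowest terms. Its denominator has leading coefficient 12; dividing the denominator through by 12 makes it monic.

Hence the answer: s^6 - 41*s^5/12 - 4*s^4/3 + 13*s^3/4 + 13*s^2/4 + 5*s/3 + 7/12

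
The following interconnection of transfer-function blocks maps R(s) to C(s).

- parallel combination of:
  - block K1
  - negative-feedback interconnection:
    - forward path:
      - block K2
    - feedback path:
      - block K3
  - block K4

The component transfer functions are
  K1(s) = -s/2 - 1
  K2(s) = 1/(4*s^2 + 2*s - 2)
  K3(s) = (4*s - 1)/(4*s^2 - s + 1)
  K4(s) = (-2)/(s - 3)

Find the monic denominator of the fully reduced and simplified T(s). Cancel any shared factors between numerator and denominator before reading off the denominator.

Step 1. feedback reduction of K2, K3, giving (4*s^2 - s + 1)/(16*s^4 + 4*s^3 - 6*s^2 + 8*s - 3)
Step 2. sum the parallel branches K1, [K2/(1+K2*K3)], K4, giving (-16*s^6 + 12*s^5 + 42*s^4 + 2*s^3 - 27*s^2 + 21*s - 12)/(32*s^5 - 88*s^4 - 36*s^3 + 52*s^2 - 54*s + 18)
Step 2 gives the fully reduced T(s), with no common factor left to cancel. The denominator's leading coefficient is 32, so divide each of its coefficients by 32 to get the monic form.

Therefore the answer is s^5 - 11*s^4/4 - 9*s^3/8 + 13*s^2/8 - 27*s/16 + 9/16.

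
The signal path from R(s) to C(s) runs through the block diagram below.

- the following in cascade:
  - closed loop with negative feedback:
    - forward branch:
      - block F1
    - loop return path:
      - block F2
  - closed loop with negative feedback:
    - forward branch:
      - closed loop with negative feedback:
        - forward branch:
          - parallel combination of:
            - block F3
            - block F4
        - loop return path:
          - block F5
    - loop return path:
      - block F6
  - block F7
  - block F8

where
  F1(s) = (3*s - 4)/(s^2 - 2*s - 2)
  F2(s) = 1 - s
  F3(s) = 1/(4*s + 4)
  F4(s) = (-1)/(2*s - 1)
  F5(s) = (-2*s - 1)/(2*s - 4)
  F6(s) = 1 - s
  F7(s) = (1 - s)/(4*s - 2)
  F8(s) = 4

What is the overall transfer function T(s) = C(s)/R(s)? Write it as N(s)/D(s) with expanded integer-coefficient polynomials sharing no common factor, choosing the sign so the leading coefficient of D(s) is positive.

(1) apply the feedback formula to F1, F2 -> (4 - 3*s)/(2*s^2 - 5*s + 6)
(2) sum the parallel branches F3, F4 -> (-2*s - 5)/(8*s^2 + 4*s - 4)
(3) apply the feedback formula to (F3+F4), F5 -> (-4*s^2 - 2*s + 20)/(16*s^3 - 20*s^2 - 12*s + 21)
(4) collapse the loop ([(F3+F4)/(1+(F3+F4)*F5)] forward, F6 return) -> (-4*s^2 - 2*s + 20)/(20*s^3 - 22*s^2 - 34*s + 41)
(5) reduce the series chain [F1/(1+F1*F2)], [[(F3+F4)/(1+(F3+F4)*F5)]/(1+[(F3+F4)/(1+(F3+F4)*F5)]*F6)], F7, F8; the result is T(s) itself (integer coefficients, no common factor, positive leading denominator coefficient)

Hence the answer: (-24*s^4 + 44*s^3 + 116*s^2 - 296*s + 160)/(80*s^6 - 328*s^5 + 468*s^4 + 78*s^3 - 938*s^2 + 901*s - 246)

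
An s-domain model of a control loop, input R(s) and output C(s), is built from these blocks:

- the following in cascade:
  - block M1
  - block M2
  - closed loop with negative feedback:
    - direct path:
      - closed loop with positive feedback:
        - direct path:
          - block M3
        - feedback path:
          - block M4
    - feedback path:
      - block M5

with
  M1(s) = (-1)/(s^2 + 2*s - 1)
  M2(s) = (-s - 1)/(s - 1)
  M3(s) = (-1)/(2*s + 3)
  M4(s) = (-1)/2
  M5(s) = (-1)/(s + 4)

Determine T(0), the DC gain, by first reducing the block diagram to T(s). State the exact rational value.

[1] feedback reduction of M3, M4 -> (-2)/(4*s + 5)
[2] close the feedback loop around [M3/(1-M3*M4)], M5 -> (-2*s - 8)/(4*s^2 + 21*s + 22)
[3] multiply M1, M2, [[M3/(1-M3*M4)]/(1+[M3/(1-M3*M4)]*M5)] (series) -> (-2*s^2 - 10*s - 8)/(4*s^5 + 25*s^4 + 31*s^3 - 37*s^2 - 45*s + 22)
DC gain: substitute s = 0 into T(s) from step 3: T(0) = -8/22 = -4/11.

Answer: -4/11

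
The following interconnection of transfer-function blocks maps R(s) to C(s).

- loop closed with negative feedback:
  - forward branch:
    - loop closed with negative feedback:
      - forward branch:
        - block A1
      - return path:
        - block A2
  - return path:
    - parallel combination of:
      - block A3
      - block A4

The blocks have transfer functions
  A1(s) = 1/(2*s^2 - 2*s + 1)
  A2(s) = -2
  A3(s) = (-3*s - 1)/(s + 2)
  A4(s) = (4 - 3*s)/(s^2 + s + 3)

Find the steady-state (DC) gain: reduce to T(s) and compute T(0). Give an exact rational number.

First reduce the diagram to T(s).

1. apply the feedback formula to A1, A2 gives 1/(2*s^2 - 2*s - 1)
2. sum the parallel branches A3, A4 gives (-3*s^3 - 7*s^2 - 12*s + 5)/(s^3 + 3*s^2 + 5*s + 6)
3. close the feedback loop around [A1/(1+A1*A2)], (A3+A4) gives (s^3 + 3*s^2 + 5*s + 6)/(2*s^5 + 4*s^4 - 8*s^2 - 29*s - 1)
Evaluating the step-3 result (the overall T(s)) at s = 0 gives T(0) = 6/(-1) = -6.

Answer: -6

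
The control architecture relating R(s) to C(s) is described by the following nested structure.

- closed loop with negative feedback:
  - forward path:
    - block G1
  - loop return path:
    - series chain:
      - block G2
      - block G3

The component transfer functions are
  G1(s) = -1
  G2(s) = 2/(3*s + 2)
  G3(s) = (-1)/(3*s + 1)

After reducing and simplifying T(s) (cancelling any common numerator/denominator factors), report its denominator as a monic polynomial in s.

Answer: s^2 + s + 4/9

Working:
Step 1. combine G2, G3 in series; result (-2)/(9*s^2 + 9*s + 2)
Step 2. feedback reduction of G1, (G2*G3); result (-9*s^2 - 9*s - 2)/(9*s^2 + 9*s + 4)
T(s) is the step-2 result (common factors already cancelled). Leading coefficient of the denominator: 9. Divide through by 9 for the monic polynomial.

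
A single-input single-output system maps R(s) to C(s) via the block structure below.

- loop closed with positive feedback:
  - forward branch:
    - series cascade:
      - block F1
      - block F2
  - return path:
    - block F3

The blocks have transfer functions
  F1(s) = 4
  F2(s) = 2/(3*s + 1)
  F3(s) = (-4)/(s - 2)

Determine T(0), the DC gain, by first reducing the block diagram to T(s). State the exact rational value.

Step 1. combine F1, F2 in series; result 8/(3*s + 1)
Step 2. reduce the feedback loop with forward (F1*F2) and return F3; result (8*s - 16)/(3*s^2 - 5*s + 30)
That last expression is T(s); at s = 0 only the constant terms survive, so T(0) = -16/30 = -8/15.

Hence the answer: -8/15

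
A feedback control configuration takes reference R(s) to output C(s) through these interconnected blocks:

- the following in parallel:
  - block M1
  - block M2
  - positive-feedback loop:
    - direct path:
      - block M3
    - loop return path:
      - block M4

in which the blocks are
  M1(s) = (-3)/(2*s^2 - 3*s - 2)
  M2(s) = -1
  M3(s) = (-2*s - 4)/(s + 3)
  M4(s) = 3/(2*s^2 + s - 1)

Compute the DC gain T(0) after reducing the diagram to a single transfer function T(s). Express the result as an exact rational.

First reduce the diagram to T(s).

1. collapse the loop (M3 forward, M4 return) -> (-4*s^3 - 10*s^2 - 2*s + 4)/(2*s^3 + 7*s^2 + 8*s + 9)
2. parallel reduction of M1, M2, [M3/(1-M3*M4)] -> (-12*s^5 - 16*s^4 + 37*s^3 + 33*s^2 + 11*s - 17)/(4*s^5 + 8*s^4 - 9*s^3 - 20*s^2 - 43*s - 18)
DC gain: substitute s = 0 into T(s) from step 2: T(0) = -17/(-18) = 17/18.

Answer: 17/18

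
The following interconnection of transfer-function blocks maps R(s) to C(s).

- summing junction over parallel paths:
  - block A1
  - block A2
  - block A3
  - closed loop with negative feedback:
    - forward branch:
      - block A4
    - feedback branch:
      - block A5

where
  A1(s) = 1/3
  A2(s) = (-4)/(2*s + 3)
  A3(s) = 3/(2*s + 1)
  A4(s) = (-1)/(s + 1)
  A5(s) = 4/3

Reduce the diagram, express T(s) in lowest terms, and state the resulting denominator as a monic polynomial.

[1] reduce the feedback loop with forward A4 and return A5 = (-3)/(3*s - 1)
[2] sum the parallel branches A1, A2, A3, [A4/(1+A4*A5)] = (12*s^3 - 34*s^2 - 20*s - 45)/(36*s^3 + 60*s^2 + 3*s - 9)
Step 2 gives the fully reduced T(s), with no common factor left to cancel. The denominator's leading coefficient is 36, so divide each of its coefficients by 36 to get the monic form.

Hence the answer: s^3 + 5*s^2/3 + s/12 - 1/4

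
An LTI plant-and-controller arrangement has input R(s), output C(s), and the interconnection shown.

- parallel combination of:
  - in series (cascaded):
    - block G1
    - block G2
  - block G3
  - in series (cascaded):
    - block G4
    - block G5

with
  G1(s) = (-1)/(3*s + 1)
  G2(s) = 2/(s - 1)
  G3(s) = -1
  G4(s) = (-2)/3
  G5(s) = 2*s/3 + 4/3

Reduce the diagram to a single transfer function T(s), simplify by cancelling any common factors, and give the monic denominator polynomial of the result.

Reducing step by step:

Step 1: series reduction of G1, G2; result (-2)/(3*s^2 - 2*s - 1)
Step 2: multiply G4, G5 (series); result -4*s/9 - 8/9
Step 3: reduce the parallel group (G1*G2), G3, (G4*G5); result (-12*s^3 - 43*s^2 + 38*s - 1)/(27*s^2 - 18*s - 9)
No further cancellation is possible in the step-3 result, so that is T(s). Its denominator becomes monic after dividing by the leading coefficient 27.

Answer: s^2 - 2*s/3 - 1/3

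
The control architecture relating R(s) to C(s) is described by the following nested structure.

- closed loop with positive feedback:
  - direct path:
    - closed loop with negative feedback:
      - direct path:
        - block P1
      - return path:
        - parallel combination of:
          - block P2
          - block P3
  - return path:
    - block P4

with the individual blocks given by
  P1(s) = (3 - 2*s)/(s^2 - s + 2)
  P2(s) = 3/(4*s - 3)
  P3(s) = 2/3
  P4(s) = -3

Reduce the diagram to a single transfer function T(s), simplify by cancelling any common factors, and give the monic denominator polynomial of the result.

[1] reduce the parallel group P2, P3 gives (8*s + 3)/(12*s - 9)
[2] close the feedback loop around P1, (P2+P3) gives (-24*s^2 + 54*s - 27)/(12*s^3 - 37*s^2 + 51*s - 9)
[3] close the feedback loop around [P1/(1+P1*(P2+P3))], P4 gives (-24*s^2 + 54*s - 27)/(12*s^3 - 109*s^2 + 213*s - 90)
Step 3 gives the fully reduced T(s), with no common factor left to cancel. The denominator's leading coefficient is 12, so divide each of its coefficients by 12 to get the monic form.

Final answer: s^3 - 109*s^2/12 + 71*s/4 - 15/2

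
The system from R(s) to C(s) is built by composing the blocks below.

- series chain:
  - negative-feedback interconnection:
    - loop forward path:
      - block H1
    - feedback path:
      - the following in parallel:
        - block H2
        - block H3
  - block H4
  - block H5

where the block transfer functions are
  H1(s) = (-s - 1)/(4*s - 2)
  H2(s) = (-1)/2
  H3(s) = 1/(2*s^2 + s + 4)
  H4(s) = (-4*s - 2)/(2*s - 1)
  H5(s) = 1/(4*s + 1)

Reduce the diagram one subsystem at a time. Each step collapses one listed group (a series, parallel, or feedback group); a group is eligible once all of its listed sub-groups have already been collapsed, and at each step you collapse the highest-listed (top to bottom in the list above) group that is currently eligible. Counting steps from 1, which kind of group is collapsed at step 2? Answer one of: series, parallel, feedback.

(1) parallel reduction of H2, H3
(2) collapse the loop (H1 forward, (H2+H3) return)
(3) combine [H1/(1+H1*(H2+H3))], H4, H5 in series
So the answer for step 2 is feedback.

Hence the answer: feedback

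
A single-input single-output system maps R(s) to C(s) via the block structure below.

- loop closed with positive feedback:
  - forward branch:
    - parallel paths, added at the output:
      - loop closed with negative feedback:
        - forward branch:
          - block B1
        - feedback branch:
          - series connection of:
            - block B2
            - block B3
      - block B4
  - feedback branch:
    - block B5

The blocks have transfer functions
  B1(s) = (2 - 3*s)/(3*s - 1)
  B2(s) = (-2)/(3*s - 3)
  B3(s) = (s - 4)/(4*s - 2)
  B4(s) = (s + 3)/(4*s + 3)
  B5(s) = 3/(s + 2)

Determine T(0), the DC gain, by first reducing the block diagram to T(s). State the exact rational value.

(1) series reduction of B2, B3: (4 - s)/(6*s^2 - 9*s + 3)
(2) reduce the feedback loop with forward B1 and return (B2*B3): (-18*s^3 + 39*s^2 - 27*s + 6)/(18*s^3 - 30*s^2 + 4*s + 5)
(3) sum the parallel branches [B1/(1+B1*(B2*B3))], B4: (-54*s^4 + 126*s^3 - 77*s^2 - 40*s + 33)/(72*s^4 - 66*s^3 - 74*s^2 + 32*s + 15)
(4) close the feedback loop around ([B1/(1+B1*(B2*B3))]+B4), B5: (-54*s^5 + 18*s^4 + 175*s^3 - 194*s^2 - 47*s + 66)/(72*s^5 + 240*s^4 - 584*s^3 + 115*s^2 + 199*s - 69)
The step-4 result is T(s). Setting s = 0: T(0) = 66/(-69) = -22/23.

Answer: -22/23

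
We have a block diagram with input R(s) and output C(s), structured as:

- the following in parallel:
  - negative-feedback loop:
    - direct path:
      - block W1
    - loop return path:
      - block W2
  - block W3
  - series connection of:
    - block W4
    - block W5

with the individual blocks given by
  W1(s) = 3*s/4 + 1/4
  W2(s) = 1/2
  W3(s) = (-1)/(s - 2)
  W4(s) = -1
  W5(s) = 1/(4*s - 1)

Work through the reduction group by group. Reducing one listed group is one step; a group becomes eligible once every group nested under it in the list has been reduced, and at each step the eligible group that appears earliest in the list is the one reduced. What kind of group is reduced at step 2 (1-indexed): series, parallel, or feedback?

The answer is series.

Reasoning:
1. feedback reduction of W1, W2
2. cascade W4, W5
3. add [W1/(1+W1*W2)], W3, (W4*W5) (parallel)
Step 2 collapses a series group.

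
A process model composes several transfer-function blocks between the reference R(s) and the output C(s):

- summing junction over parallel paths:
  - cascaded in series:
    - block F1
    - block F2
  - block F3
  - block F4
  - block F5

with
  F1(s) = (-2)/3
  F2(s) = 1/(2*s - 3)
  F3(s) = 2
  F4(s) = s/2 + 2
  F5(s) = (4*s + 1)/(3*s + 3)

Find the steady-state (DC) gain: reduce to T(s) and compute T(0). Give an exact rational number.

Step 1. multiply F1, F2 (series); result (-2)/(6*s - 9)
Step 2. reduce the parallel group (F1*F2), F3, F4, F5; result (6*s^3 + 61*s^2 - 57*s - 82)/(12*s^2 - 6*s - 18)
The step-2 result is T(s). Setting s = 0: T(0) = -82/(-18) = 41/9.

Final answer: 41/9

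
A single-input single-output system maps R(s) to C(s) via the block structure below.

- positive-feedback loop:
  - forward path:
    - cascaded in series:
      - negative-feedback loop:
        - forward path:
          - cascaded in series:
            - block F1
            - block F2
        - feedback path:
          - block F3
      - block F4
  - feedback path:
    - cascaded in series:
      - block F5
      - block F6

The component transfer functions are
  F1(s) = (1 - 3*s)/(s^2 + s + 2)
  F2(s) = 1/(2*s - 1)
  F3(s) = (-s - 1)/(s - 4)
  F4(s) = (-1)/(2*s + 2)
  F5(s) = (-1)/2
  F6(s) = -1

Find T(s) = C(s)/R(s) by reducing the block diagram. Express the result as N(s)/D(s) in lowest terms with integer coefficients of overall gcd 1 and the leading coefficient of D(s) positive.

Reducing step by step:

Step 1 - combine F1, F2 in series gives (1 - 3*s)/(2*s^3 + s^2 + 3*s - 2)
Step 2 - close the feedback loop around (F1*F2), F3 gives (-3*s^2 + 13*s - 4)/(2*s^4 - 7*s^3 + 2*s^2 - 12*s + 7)
Step 3 - combine [(F1*F2)/(1+(F1*F2)*F3)], F4 in series gives (3*s^2 - 13*s + 4)/(4*s^5 - 10*s^4 - 10*s^3 - 20*s^2 - 10*s + 14)
Step 4 - combine F5, F6 in series gives 1/2
Step 5 - reduce the feedback loop with forward ([(F1*F2)/(1+(F1*F2)*F3)]*F4) and return (F5*F6): this yields T(s), and no further normalization is needed

Answer: (6*s^2 - 26*s + 8)/(8*s^5 - 20*s^4 - 20*s^3 - 43*s^2 - 7*s + 24)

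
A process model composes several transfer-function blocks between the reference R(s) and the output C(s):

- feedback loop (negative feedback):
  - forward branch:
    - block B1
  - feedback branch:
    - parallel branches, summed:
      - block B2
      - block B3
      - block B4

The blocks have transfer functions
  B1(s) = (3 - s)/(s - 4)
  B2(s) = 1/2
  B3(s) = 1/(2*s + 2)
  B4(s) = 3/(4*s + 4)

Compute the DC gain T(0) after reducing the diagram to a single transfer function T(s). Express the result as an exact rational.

Step 1: combine B2, B3, B4 in parallel: (2*s + 7)/(4*s + 4)
Step 2: apply the feedback formula to B1, (B2+B3+B4): (-4*s^2 + 8*s + 12)/(2*s^2 - 13*s + 5)
The step-2 result is T(s). Setting s = 0: T(0) = 12/5.

Final answer: 12/5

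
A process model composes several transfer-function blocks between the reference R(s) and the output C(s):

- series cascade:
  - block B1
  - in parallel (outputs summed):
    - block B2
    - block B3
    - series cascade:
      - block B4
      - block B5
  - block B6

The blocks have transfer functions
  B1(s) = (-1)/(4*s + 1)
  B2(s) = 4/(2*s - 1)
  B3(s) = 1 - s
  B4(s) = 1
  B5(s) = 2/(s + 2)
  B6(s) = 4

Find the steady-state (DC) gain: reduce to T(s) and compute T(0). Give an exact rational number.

Step 1 - reduce the series chain B4, B5, giving 2/(s + 2)
Step 2 - reduce the parallel group B2, B3, (B4*B5), giving (-2*s^3 - s^2 + 13*s + 4)/(2*s^2 + 3*s - 2)
Step 3 - cascade B1, (B2+B3+(B4*B5)), B6, giving (8*s^3 + 4*s^2 - 52*s - 16)/(8*s^3 + 14*s^2 - 5*s - 2)
Step 3 gives the overall T(s). Then T(0) = -16/(-2) = 8.

Final answer: 8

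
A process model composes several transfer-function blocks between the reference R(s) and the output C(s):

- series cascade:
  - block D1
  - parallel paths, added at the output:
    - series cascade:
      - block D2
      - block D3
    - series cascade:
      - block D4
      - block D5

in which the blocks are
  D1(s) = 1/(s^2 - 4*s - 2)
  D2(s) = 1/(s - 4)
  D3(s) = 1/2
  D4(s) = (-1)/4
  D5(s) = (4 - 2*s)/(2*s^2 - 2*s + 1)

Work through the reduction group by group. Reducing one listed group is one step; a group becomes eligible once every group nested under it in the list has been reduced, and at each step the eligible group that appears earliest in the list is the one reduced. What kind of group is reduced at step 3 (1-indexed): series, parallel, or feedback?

1. multiply D2, D3 (series)
2. series reduction of D4, D5
3. parallel reduction of (D2*D3), (D4*D5)
4. cascade D1, ((D2*D3)+(D4*D5))
So the answer for step 3 is parallel.

Hence the answer: parallel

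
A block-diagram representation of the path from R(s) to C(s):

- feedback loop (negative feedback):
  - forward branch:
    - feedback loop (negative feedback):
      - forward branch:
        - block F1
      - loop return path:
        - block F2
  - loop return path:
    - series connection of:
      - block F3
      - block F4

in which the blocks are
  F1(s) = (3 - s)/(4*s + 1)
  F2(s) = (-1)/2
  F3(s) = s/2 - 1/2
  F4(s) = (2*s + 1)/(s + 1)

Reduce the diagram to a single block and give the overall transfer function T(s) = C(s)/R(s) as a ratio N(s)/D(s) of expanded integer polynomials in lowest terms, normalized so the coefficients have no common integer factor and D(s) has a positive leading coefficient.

Step 1 - collapse the loop (F1 forward, F2 return), giving (6 - 2*s)/(9*s - 1)
Step 2 - multiply F3, F4 (series), giving (2*s^2 - s - 1)/(2*s + 2)
Step 3 - feedback reduction of [F1/(1+F1*F2)], (F3*F4); the result is T(s) itself (integer coefficients, no common factor, positive leading denominator coefficient)

Hence the answer: (s^2 - 2*s - 3)/(s^3 - 8*s^2 - 3*s + 2)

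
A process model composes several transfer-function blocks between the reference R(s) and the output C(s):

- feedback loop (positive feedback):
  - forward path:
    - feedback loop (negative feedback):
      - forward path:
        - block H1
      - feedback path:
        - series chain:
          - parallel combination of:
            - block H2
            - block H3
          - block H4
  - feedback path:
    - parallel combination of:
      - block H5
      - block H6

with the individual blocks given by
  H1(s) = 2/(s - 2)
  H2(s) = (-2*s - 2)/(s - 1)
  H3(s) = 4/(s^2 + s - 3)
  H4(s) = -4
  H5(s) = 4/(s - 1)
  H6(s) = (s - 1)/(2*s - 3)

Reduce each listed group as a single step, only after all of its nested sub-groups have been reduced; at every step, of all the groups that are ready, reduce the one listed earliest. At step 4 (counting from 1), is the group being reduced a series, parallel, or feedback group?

(1) reduce the parallel group H2, H3
(2) series reduction of (H2+H3), H4
(3) collapse the loop (H1 forward, ((H2+H3)*H4) return)
(4) add H5, H6 (parallel)
(5) close the feedback loop around [H1/(1+H1*((H2+H3)*H4))], (H5+H6)
Step 4: parallel.

Therefore the answer is parallel.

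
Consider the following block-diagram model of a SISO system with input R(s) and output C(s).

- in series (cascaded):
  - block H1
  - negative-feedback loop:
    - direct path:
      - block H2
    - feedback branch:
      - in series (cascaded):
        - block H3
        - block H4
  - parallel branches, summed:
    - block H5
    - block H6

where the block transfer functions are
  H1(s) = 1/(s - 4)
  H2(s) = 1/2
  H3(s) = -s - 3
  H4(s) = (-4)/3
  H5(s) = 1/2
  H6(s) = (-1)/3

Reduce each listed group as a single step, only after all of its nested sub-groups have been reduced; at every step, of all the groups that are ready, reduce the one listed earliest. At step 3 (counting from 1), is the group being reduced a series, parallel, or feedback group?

[1] multiply H3, H4 (series)
[2] close the feedback loop around H2, (H3*H4)
[3] add H5, H6 (parallel)
[4] cascade H1, [H2/(1+H2*(H3*H4))], (H5+H6)
The group at step 3 is a parallel group.

Therefore the answer is parallel.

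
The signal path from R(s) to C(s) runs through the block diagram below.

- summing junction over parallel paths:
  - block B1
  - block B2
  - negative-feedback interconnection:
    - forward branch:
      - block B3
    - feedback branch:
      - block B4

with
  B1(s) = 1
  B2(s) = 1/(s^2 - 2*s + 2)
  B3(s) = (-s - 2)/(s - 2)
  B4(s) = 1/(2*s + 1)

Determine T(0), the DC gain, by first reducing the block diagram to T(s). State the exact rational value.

(1) reduce the feedback loop with forward B3 and return B4 -> (-2*s^2 - 5*s - 2)/(2*s^2 - 4*s - 4)
(2) add B1, B2, [B3/(1+B3*B4)] (parallel) -> (-9*s^3 + 14*s^2 - 10*s - 16)/(2*s^4 - 8*s^3 + 8*s^2 - 8)
Evaluating the step-2 result (the overall T(s)) at s = 0 gives T(0) = -16/(-8) = 2.

Therefore the answer is 2.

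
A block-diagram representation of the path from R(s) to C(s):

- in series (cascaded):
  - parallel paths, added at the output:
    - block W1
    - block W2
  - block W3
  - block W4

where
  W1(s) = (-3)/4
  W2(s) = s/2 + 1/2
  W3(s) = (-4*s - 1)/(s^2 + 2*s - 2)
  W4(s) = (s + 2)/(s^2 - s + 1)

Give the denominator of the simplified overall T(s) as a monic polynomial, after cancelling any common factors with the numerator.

First reduce the diagram to T(s).

Step 1: parallel reduction of W1, W2: s/2 - 1/4
Step 2: multiply (W1+W2), W3, W4 (series): (-8*s^3 - 14*s^2 + 5*s + 2)/(4*s^4 + 4*s^3 - 12*s^2 + 16*s - 8)
No further cancellation is possible in the step-2 result, so that is T(s). Its denominator becomes monic after dividing by the leading coefficient 4.

Answer: s^4 + s^3 - 3*s^2 + 4*s - 2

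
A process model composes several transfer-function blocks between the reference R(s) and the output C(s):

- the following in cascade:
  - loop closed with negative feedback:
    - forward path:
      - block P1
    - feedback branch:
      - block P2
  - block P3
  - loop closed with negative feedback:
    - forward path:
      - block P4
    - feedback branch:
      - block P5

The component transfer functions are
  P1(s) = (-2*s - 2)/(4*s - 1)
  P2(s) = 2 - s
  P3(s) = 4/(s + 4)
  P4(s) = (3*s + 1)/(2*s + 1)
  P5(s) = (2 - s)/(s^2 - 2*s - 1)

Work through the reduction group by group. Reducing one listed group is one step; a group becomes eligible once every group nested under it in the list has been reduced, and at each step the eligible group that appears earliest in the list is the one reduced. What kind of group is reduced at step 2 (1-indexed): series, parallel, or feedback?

Answer: feedback

Working:
Step 1 - collapse the loop (P1 forward, P2 return)
Step 2 - close the feedback loop around P4, P5
Step 3 - combine [P1/(1+P1*P2)], P3, [P4/(1+P4*P5)] in series
Step 2 collapses a feedback group.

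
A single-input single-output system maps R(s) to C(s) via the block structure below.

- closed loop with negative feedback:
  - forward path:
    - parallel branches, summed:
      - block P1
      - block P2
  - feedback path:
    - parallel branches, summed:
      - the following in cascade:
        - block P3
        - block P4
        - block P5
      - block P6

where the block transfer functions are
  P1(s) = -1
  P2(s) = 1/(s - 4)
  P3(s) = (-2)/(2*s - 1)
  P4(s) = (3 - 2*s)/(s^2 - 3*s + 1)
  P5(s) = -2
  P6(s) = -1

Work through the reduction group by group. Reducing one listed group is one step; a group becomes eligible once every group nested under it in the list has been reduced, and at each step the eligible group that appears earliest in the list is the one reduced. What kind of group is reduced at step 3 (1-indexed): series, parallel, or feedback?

(1) combine P1, P2 in parallel
(2) reduce the series chain P3, P4, P5
(3) combine (P3*P4*P5), P6 in parallel
(4) reduce the feedback loop with forward (P1+P2) and return ((P3*P4*P5)+P6)
At step 3 the group reduced is parallel.

Hence the answer: parallel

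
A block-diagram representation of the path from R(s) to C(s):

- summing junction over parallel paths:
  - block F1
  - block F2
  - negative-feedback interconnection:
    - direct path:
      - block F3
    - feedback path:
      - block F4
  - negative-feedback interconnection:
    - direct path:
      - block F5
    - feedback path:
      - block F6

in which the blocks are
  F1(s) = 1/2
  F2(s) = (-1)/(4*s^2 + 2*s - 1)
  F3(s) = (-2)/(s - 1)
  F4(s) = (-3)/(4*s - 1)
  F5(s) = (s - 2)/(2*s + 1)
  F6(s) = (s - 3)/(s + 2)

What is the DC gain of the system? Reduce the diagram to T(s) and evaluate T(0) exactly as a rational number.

First reduce the diagram to T(s).

(1) feedback reduction of F3, F4 = (2 - 8*s)/(4*s^2 - 5*s + 7)
(2) feedback reduction of F5, F6 = (s^2 - 4)/(3*s^2 + 8)
(3) parallel reduction of F1, F2, [F3/(1+F3*F4)], [F5/(1+F5*F6)] = (80*s^6 - 252*s^5 - 2*s^4 - 315*s^3 - 281*s^2 + 272*s - 144)/(96*s^6 - 72*s^5 + 340*s^4 - 78*s^3 + 182*s^2 + 304*s - 112)
Step 3 gives the overall T(s). Then T(0) = -144/(-112) = 9/7.

Answer: 9/7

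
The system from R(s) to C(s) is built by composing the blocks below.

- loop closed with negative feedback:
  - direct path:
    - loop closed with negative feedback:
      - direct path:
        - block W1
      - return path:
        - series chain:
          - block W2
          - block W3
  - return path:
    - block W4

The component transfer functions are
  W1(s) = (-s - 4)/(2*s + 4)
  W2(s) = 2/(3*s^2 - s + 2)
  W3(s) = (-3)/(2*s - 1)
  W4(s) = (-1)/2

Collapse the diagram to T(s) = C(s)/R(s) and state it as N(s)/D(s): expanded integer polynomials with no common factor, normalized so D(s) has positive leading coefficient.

Answer: (-12*s^4 - 38*s^3 + 30*s^2 - 36*s + 16)/(30*s^4 + 47*s^3 - 35*s^2 + 62*s + 24)

Working:
1. multiply W2, W3 (series) gives (-6)/(6*s^3 - 5*s^2 + 5*s - 2)
2. collapse the loop (W1 forward, (W2*W3) return) gives (-6*s^4 - 19*s^3 + 15*s^2 - 18*s + 8)/(12*s^4 + 14*s^3 - 10*s^2 + 22*s + 16)
3. feedback reduction of [W1/(1+W1*(W2*W3))], W4, giving the overall T(s)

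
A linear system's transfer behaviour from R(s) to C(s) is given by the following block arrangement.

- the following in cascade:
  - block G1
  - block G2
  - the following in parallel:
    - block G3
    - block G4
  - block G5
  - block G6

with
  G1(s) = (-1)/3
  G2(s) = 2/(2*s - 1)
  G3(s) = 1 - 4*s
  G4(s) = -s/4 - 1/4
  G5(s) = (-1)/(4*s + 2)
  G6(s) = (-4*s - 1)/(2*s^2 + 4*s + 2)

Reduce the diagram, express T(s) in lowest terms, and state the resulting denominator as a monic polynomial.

The answer is s^4 + 2*s^3 + 3*s^2/4 - s/2 - 1/4.

Reasoning:
1. combine G3, G4 in parallel: 3/4 - 17*s/4
2. cascade G1, G2, (G3+G4), G5, G6: (68*s^2 + 5*s - 3)/(96*s^4 + 192*s^3 + 72*s^2 - 48*s - 24)
The result of step 2 is T(s) in lowest terms. Its denominator has leading coefficient 96; dividing the denominator through by 96 makes it monic.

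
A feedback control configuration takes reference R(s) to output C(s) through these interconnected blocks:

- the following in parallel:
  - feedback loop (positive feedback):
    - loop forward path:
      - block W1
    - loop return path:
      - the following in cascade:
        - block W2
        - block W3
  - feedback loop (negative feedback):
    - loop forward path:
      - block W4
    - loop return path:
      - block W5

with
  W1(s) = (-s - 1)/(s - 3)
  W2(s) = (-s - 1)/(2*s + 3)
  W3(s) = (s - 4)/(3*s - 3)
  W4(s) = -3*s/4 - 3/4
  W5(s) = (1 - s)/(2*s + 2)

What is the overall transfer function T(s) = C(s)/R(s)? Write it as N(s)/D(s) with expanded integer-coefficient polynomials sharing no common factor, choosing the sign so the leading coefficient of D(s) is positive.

The answer is (-48*s^4 - 9*s^3 + 117*s^2 - 63*s - 141)/(15*s^4 - 14*s^3 - 98*s^2 + 38*s + 155).

Reasoning:
1. combine W2, W3 in series gives (-s^2 + 3*s + 4)/(6*s^2 + 3*s - 9)
2. close the feedback loop around W1, (W2*W3) gives (-6*s^3 - 9*s^2 + 6*s + 9)/(5*s^3 - 13*s^2 - 11*s + 31)
3. close the feedback loop around W4, W5 gives (-6*s - 6)/(3*s + 5)
4. reduce the parallel group [W1/(1-W1*(W2*W3))], [W4/(1+W4*W5)]: this yields T(s), and no further normalization is needed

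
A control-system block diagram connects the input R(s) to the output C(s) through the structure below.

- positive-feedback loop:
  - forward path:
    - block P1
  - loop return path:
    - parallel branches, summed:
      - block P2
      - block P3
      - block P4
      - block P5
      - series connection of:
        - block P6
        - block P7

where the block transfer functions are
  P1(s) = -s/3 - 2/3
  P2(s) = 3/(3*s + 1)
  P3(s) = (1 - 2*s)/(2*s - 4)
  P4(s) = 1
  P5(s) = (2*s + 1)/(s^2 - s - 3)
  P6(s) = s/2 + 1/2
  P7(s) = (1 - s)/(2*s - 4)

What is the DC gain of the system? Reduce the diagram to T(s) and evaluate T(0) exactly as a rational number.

Step 1. multiply P6, P7 (series) gives (1 - s^2)/(4*s - 8)
Step 2. reduce the parallel group P2, P3, P4, P5, (P6*P7) gives (-3*s^5 + 2*s^4 + 31*s^3 - 51*s^2 + 2*s + 79)/(12*s^4 - 32*s^3 - 24*s^2 + 68*s + 24)
Step 3. apply the feedback formula to P1, (P2+P3+P4+P5+(P6*P7)) gives (12*s^5 - 8*s^4 - 88*s^3 + 20*s^2 + 160*s + 48)/(3*s^6 + 4*s^5 - 71*s^4 + 85*s^3 + 172*s^2 - 287*s - 230)
Step 3 gives the overall T(s). Then T(0) = 48/(-230) = -24/115.

Therefore the answer is -24/115.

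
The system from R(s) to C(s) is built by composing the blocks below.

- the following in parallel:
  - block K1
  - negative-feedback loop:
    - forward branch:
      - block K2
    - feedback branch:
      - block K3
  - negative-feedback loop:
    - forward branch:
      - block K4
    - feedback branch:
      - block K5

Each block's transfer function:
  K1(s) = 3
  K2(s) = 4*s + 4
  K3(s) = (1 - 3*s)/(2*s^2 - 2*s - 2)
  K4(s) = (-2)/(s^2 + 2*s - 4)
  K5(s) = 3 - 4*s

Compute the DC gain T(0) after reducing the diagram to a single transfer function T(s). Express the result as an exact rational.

Answer: -4/5

Working:
Step 1: feedback reduction of K2, K3 gives (-4*s^3 + 8*s + 4)/(5*s^2 + 5*s - 1)
Step 2: feedback reduction of K4, K5 gives (-2)/(s^2 + 10*s - 10)
Step 3: add K1, [K2/(1+K2*K3)], [K4/(1+K4*K5)] (parallel) gives (-4*s^5 - 25*s^4 + 213*s^3 + 71*s^2 - 230*s - 8)/(5*s^4 + 55*s^3 - s^2 - 60*s + 10)
DC gain: substitute s = 0 into T(s) from step 3: T(0) = -8/10 = -4/5.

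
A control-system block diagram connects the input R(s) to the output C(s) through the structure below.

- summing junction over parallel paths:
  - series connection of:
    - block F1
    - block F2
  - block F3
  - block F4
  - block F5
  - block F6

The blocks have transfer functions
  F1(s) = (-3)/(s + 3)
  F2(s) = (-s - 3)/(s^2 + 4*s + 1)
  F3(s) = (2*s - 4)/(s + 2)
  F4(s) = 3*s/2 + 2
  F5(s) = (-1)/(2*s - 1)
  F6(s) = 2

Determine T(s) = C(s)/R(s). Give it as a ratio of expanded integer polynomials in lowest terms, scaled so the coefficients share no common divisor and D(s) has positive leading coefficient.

Answer: (6*s^5 + 57*s^4 + 134*s^3 + 17*s^2 - 34*s - 24)/(4*s^4 + 22*s^3 + 24*s^2 - 10*s - 4)

Working:
Step 1. combine F1, F2 in series, giving 3/(s^2 + 4*s + 1)
Step 2. sum the parallel branches (F1*F2), F3, F4, F5, F6, giving the overall T(s)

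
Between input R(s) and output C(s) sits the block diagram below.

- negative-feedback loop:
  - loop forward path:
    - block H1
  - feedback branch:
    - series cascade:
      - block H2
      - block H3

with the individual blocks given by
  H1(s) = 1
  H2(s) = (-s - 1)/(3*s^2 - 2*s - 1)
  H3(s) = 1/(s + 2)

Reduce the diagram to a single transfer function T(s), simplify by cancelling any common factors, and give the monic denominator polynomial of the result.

Reducing step by step:

1. series reduction of H2, H3: (-s - 1)/(3*s^3 + 4*s^2 - 5*s - 2)
2. reduce the feedback loop with forward H1 and return (H2*H3): (3*s^3 + 4*s^2 - 5*s - 2)/(3*s^3 + 4*s^2 - 6*s - 3)
That last expression is T(s), already simplified. Scaling its denominator by 1/3 (the reciprocal of the leading coefficient) yields the monic denominator.

Answer: s^3 + 4*s^2/3 - 2*s - 1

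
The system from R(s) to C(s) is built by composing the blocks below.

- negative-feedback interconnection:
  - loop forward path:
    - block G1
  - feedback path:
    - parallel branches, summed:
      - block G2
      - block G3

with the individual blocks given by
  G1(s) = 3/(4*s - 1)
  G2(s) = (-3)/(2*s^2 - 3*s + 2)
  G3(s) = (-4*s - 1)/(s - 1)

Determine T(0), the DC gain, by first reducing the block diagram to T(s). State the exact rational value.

(1) reduce the parallel group G2, G3 = (-8*s^3 + 10*s^2 - 8*s + 1)/(2*s^3 - 5*s^2 + 5*s - 2)
(2) apply the feedback formula to G1, (G2+G3) = (6*s^3 - 15*s^2 + 15*s - 6)/(8*s^4 - 46*s^3 + 55*s^2 - 37*s + 5)
DC gain: substitute s = 0 into T(s) from step 2: T(0) = -6/5.

Hence the answer: -6/5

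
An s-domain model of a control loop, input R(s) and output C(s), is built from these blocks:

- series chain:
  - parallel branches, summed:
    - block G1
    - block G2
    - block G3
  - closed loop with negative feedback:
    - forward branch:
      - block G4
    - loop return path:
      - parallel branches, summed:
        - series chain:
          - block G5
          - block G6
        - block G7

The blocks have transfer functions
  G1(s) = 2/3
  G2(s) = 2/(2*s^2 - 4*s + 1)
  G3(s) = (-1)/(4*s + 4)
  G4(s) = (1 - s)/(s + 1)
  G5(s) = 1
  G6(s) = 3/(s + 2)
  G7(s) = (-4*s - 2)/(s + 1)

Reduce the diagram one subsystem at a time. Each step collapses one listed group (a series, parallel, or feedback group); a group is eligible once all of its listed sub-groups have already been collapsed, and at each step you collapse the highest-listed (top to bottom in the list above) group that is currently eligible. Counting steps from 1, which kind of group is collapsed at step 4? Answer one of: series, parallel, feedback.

Step 1: parallel reduction of G1, G2, G3
Step 2: cascade G5, G6
Step 3: sum the parallel branches (G5*G6), G7
Step 4: apply the feedback formula to G4, ((G5*G6)+G7)
Step 5: reduce the series chain (G1+G2+G3), [G4/(1+G4*((G5*G6)+G7))]
At step 4 the group reduced is feedback.

Therefore the answer is feedback.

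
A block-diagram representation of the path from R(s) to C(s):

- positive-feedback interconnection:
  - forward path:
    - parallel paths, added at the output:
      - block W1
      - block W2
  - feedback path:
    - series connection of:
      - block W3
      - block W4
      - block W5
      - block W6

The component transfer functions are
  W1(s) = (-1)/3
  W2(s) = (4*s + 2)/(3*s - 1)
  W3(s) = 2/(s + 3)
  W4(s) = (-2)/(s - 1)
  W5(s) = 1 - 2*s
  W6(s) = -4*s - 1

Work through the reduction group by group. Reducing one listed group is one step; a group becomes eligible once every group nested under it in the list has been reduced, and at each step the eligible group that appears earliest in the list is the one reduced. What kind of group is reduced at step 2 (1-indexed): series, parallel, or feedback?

Step 1. add W1, W2 (parallel)
Step 2. series reduction of W3, W4, W5, W6
Step 3. reduce the feedback loop with forward (W1+W2) and return (W3*W4*W5*W6)
The group at step 2 is a series group.

Hence the answer: series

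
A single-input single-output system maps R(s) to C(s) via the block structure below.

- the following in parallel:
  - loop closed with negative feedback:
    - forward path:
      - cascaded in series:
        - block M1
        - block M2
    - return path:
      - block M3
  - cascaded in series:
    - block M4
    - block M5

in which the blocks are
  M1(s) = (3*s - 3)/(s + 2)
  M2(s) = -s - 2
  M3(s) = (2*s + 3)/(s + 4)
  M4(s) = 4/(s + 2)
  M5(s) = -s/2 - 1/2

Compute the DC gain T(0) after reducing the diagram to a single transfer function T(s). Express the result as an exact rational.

Reducing step by step:

Step 1: multiply M1, M2 (series) = 3 - 3*s
Step 2: close the feedback loop around (M1*M2), M3 = (3*s^2 + 9*s - 12)/(6*s^2 + 2*s - 13)
Step 3: reduce the series chain M4, M5 = (-2*s - 2)/(s + 2)
Step 4: add [(M1*M2)/(1+(M1*M2)*M3)], (M4*M5) (parallel) = (-9*s^3 - s^2 + 28*s + 2)/(6*s^3 + 14*s^2 - 9*s - 26)
The step-4 result is T(s). Setting s = 0: T(0) = 2/(-26) = -1/13.

Answer: -1/13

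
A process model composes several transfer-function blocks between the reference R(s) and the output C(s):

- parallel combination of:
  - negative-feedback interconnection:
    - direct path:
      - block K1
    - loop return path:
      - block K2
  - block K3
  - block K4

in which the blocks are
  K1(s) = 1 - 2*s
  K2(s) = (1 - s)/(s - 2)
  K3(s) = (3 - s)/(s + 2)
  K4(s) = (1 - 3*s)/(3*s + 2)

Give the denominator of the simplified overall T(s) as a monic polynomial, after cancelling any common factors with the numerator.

Step 1: collapse the loop (K1 forward, K2 return) gives (-2*s^2 + 5*s - 2)/(2*s^2 - 2*s - 1)
Step 2: add [K1/(1+K1*K2)], K3, K4 (parallel) gives (-18*s^4 + 15*s^3 + 44*s^2 - 14*s - 16)/(6*s^4 + 10*s^3 - 11*s^2 - 16*s - 4)
No further cancellation is possible in the step-2 result, so that is T(s). Its denominator becomes monic after dividing by the leading coefficient 6.

Answer: s^4 + 5*s^3/3 - 11*s^2/6 - 8*s/3 - 2/3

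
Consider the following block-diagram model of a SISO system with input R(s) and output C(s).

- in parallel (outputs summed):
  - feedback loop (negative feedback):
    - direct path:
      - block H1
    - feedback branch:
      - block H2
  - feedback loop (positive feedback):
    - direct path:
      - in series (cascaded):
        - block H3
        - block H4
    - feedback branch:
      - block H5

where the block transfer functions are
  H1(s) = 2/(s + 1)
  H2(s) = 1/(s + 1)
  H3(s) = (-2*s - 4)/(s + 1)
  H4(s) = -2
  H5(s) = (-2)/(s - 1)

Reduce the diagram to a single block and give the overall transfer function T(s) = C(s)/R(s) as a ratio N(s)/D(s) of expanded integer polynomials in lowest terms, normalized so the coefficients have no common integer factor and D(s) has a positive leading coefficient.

1. close the feedback loop around H1, H2: (2*s + 2)/(s^2 + 2*s + 3)
2. series reduction of H3, H4: (4*s + 8)/(s + 1)
3. collapse the loop ((H3*H4) forward, H5 return): (4*s^2 + 4*s - 8)/(s^2 + 8*s + 15)
4. combine [H1/(1+H1*H2)], [(H3*H4)/(1-(H3*H4)*H5)] in parallel - this is the overall T(s), already in the required normalized form

Therefore the answer is (4*s^4 + 14*s^3 + 30*s^2 + 42*s + 6)/(s^4 + 10*s^3 + 34*s^2 + 54*s + 45).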